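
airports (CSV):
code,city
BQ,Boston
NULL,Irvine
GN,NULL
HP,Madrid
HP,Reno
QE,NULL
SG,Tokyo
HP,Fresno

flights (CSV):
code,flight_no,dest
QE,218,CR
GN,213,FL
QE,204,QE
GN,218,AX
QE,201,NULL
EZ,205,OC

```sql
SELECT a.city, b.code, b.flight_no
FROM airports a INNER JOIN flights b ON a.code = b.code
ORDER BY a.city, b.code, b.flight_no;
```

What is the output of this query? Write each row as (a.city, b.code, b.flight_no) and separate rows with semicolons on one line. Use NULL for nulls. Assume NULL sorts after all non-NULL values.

(NULL, GN, 213); (NULL, GN, 218); (NULL, QE, 201); (NULL, QE, 204); (NULL, QE, 218)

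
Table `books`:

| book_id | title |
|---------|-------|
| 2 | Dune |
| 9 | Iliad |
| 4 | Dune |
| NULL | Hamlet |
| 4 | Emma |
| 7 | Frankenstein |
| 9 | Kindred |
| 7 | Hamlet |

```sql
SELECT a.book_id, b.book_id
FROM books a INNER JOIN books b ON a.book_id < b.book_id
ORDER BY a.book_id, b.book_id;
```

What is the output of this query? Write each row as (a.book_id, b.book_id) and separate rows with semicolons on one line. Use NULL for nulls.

(2, 4); (2, 4); (2, 7); (2, 7); (2, 9); (2, 9); (4, 7); (4, 7); (4, 7); (4, 7); (4, 9); (4, 9); (4, 9); (4, 9); (7, 9); (7, 9); (7, 9); (7, 9)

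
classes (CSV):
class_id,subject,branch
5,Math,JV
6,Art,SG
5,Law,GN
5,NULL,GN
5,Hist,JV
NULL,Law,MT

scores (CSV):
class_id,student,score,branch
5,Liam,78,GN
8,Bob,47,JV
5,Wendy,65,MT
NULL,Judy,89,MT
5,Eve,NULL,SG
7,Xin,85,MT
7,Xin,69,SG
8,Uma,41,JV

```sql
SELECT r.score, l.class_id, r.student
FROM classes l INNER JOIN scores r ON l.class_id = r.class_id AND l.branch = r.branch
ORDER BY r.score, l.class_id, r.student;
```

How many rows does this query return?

2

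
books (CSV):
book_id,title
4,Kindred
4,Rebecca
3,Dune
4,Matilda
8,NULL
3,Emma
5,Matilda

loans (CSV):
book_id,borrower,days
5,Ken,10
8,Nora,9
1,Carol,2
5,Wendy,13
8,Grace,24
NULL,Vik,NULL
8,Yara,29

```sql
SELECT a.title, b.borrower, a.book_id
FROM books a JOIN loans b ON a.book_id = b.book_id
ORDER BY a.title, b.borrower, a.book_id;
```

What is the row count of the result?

5

INNER JOIN keeps only pairs where the ON condition holds.
Matching on a.book_id = b.book_id. A NULL in a compared column never satisfies the condition.
- a row (book_id=4): no match → dropped.
- a row (book_id=4): no match → dropped.
- a row (book_id=3): no match → dropped.
- a row (book_id=4): no match → dropped.
- a row (book_id=8): matches 3 b row(s) → 3 output row(s).
- a row (book_id=3): no match → dropped.
- a row (book_id=5): matches 2 b row(s) → 2 output row(s).
Total: 5 rows.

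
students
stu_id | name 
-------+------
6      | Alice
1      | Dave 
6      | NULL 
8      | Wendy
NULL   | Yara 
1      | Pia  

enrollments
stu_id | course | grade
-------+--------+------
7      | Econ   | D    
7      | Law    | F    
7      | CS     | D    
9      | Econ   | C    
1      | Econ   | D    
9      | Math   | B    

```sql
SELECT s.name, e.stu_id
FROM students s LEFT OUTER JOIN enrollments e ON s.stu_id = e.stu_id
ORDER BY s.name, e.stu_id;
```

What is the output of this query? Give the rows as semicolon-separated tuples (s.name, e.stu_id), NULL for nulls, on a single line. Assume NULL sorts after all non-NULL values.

(Alice, NULL); (Dave, 1); (Pia, 1); (Wendy, NULL); (Yara, NULL); (NULL, NULL)

LEFT JOIN keeps every row from `students`; unmatched rows get NULL for `enrollments`'s columns.
Matching on s.stu_id = e.stu_id. A NULL in a compared column never satisfies the condition.
- s row (stu_id=6): no match → kept, e columns NULL.
- s row (stu_id=1): matches 1 e row(s) → 1 output row(s).
- s row (stu_id=6): no match → kept, e columns NULL.
- s row (stu_id=8): no match → kept, e columns NULL.
- s row (stu_id=NULL): no match → kept, e columns NULL.
- s row (stu_id=1): matches 1 e row(s) → 1 output row(s).
After projecting and ordering:
s.name | e.stu_id
Alice | NULL
Dave | 1
Pia | 1
Wendy | NULL
Yara | NULL
NULL | NULL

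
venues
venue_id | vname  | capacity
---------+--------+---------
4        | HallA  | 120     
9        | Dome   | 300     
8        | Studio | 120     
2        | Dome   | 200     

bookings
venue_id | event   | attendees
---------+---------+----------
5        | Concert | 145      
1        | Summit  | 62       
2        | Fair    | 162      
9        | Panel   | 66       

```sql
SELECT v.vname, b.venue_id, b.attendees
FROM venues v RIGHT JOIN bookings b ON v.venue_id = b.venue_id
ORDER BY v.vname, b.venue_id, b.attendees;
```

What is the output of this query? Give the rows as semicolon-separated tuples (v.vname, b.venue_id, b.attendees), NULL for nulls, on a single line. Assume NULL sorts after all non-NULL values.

RIGHT JOIN keeps every row from `bookings`; unmatched rows get NULL for `venues`'s columns.
Matching on v.venue_id = b.venue_id.
- v row (venue_id=4): no match.
- v row (venue_id=9): matches 1 b row(s) → 1 output row(s).
- v row (venue_id=8): no match.
- v row (venue_id=2): matches 1 b row(s) → 1 output row(s).
- 2 b row(s) had no v match → kept, v columns NULL.
After projecting and ordering:
v.vname | b.venue_id | b.attendees
Dome | 2 | 162
Dome | 9 | 66
NULL | 1 | 62
NULL | 5 | 145

(Dome, 2, 162); (Dome, 9, 66); (NULL, 1, 62); (NULL, 5, 145)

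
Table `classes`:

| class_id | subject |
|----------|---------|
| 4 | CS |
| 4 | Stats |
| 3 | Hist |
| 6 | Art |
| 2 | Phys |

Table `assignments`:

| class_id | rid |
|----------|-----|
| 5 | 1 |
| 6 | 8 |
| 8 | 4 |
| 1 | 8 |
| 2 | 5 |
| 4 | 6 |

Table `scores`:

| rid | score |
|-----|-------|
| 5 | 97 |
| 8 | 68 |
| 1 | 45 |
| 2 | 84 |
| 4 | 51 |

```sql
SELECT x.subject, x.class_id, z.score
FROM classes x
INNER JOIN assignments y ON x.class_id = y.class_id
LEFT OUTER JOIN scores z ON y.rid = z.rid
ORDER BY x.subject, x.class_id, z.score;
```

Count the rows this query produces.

4

Evaluate left to right. First `classes x INNER JOIN assignments y` on class_id: 4 row(s).
Then LEFT JOIN `scores z` on rid: each of those 4 rows is kept; rows whose y.rid has no match in z get NULL for z's columns.
Result: 4 row(s).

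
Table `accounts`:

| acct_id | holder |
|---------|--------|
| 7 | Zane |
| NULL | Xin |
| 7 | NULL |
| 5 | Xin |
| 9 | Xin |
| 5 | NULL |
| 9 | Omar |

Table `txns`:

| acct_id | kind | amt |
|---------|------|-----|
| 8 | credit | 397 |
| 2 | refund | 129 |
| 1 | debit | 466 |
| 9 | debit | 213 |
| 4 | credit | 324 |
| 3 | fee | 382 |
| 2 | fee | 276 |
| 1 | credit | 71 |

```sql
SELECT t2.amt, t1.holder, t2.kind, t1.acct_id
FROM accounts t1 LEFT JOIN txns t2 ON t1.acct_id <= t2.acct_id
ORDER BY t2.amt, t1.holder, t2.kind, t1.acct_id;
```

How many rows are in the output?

11

LEFT JOIN keeps every row from `accounts`; unmatched rows get NULL for `txns`'s columns.
Matching on t1.acct_id <= t2.acct_id. A NULL in a compared column never satisfies the condition.
- acct_id=7: 2 matching t2 row(s), so 2 row(s) emitted.
- acct_id=NULL: no t2 row matches, row kept with t2 columns NULL.
- acct_id=7: 2 matching t2 row(s), so 2 row(s) emitted.
- acct_id=5: 2 matching t2 row(s), so 2 row(s) emitted.
- acct_id=9: 1 matching t2 row(s), so 1 row(s) emitted.
- acct_id=5: 2 matching t2 row(s), so 2 row(s) emitted.
- acct_id=9: 1 matching t2 row(s), so 1 row(s) emitted.
Total: 10 matched + 1 padded = 11 rows.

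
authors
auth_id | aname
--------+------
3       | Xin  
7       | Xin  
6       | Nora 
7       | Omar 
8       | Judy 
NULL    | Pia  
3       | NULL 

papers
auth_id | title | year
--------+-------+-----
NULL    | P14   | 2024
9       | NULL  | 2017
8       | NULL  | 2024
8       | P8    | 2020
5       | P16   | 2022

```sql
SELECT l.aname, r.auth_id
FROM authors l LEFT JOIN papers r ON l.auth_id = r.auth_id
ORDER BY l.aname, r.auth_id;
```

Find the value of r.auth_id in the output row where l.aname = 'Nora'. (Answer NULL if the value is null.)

NULL

LEFT JOIN keeps every row from `authors`; unmatched rows get NULL for `papers`'s columns.
Matching on l.auth_id = r.auth_id. A NULL in a compared column never satisfies the condition.
- l row (auth_id=3): no match → kept, r columns NULL.
- l row (auth_id=7): no match → kept, r columns NULL.
- l row (auth_id=6): no match → kept, r columns NULL.
- l row (auth_id=7): no match → kept, r columns NULL.
- l row (auth_id=8): matches 2 r row(s) → 2 output row(s).
- l row (auth_id=NULL): no match → kept, r columns NULL.
- l row (auth_id=3): no match → kept, r columns NULL.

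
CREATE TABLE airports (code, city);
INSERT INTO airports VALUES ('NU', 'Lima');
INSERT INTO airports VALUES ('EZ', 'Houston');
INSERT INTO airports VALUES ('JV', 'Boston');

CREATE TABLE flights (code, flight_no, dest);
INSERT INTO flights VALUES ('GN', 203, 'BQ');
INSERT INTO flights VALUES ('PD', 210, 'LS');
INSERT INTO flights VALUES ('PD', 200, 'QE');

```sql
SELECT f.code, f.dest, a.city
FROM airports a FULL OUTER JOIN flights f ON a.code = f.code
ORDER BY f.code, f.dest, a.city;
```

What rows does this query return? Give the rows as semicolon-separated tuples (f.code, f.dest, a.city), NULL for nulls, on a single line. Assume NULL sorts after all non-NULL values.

(GN, BQ, NULL); (PD, LS, NULL); (PD, QE, NULL); (NULL, NULL, Boston); (NULL, NULL, Houston); (NULL, NULL, Lima)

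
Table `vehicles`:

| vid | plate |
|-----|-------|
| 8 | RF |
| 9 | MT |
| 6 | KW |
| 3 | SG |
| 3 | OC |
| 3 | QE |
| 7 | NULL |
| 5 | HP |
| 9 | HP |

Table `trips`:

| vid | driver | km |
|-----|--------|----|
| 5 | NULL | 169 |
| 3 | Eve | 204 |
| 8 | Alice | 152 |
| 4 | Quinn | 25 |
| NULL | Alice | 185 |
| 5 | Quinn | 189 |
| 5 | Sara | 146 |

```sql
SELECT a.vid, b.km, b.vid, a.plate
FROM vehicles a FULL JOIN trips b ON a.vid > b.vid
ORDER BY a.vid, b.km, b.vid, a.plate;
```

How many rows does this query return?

FULL OUTER JOIN keeps every row from both sides; unmatched rows get NULL for the other side's columns.
Matching on a.vid > b.vid. A NULL in a compared column never satisfies the condition.
Matched pairs: 29; unmatched a rows kept: 3; unmatched b rows kept: 1.
Total: 29 matched + 4 padded = 33 rows.

33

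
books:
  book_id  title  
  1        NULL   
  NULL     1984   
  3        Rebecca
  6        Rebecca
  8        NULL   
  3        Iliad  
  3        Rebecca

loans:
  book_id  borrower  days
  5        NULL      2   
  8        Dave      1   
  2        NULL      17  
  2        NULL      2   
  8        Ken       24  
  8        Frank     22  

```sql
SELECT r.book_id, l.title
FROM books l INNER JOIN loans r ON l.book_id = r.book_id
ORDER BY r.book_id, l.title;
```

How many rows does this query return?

3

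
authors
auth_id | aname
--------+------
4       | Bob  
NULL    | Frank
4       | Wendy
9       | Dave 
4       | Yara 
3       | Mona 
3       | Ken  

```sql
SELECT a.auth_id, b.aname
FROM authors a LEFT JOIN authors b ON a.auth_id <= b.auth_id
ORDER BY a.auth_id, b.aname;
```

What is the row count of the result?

26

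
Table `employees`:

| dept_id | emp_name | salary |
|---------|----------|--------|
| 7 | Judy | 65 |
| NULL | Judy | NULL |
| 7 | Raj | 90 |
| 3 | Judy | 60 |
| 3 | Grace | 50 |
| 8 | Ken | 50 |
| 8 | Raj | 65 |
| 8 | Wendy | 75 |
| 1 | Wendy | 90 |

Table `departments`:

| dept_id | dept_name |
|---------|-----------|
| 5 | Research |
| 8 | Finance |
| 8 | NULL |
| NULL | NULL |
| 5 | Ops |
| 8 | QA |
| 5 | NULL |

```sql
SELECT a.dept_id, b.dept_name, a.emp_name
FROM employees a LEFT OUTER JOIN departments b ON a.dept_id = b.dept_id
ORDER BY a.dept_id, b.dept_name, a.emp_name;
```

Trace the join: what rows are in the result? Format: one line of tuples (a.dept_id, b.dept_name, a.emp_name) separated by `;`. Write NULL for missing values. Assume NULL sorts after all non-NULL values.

(1, NULL, Wendy); (3, NULL, Grace); (3, NULL, Judy); (7, NULL, Judy); (7, NULL, Raj); (8, Finance, Ken); (8, Finance, Raj); (8, Finance, Wendy); (8, QA, Ken); (8, QA, Raj); (8, QA, Wendy); (8, NULL, Ken); (8, NULL, Raj); (8, NULL, Wendy); (NULL, NULL, Judy)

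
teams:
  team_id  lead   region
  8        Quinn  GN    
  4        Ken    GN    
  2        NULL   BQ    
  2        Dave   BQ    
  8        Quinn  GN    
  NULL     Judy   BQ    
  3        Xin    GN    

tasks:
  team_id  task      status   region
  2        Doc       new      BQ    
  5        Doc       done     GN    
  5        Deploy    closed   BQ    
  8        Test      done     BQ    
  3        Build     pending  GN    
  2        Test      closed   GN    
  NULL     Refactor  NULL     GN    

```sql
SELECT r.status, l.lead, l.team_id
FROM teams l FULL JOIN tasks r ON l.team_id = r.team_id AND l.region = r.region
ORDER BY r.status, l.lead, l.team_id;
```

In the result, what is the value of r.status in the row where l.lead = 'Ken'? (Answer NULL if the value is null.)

FULL OUTER JOIN keeps every row from both sides; unmatched rows get NULL for the other side's columns.
Matching on l.team_id = r.team_id AND l.region = r.region. A NULL in a compared column never satisfies the condition.
- team_id=8, region=GN: no r row matches, row kept with r columns NULL.
- team_id=4, region=GN: no r row matches, row kept with r columns NULL.
- team_id=2, region=BQ: 1 matching r row(s), so 1 row(s) emitted.
- team_id=2, region=BQ: 1 matching r row(s), so 1 row(s) emitted.
- team_id=8, region=GN: no r row matches, row kept with r columns NULL.
- team_id=NULL, region=BQ: no r row matches, row kept with r columns NULL.
- team_id=3, region=GN: 1 matching r row(s), so 1 row(s) emitted.
- 5 r row(s) had no l match → kept, l columns NULL.

NULL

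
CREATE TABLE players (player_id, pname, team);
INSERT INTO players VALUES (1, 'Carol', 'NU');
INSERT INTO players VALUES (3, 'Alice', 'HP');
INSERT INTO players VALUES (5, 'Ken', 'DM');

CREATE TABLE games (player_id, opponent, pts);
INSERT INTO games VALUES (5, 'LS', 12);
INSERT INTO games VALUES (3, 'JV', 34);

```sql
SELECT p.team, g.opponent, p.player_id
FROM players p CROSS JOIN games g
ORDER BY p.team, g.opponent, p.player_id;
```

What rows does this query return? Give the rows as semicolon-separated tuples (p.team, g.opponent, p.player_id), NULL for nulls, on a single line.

CROSS JOIN pairs every row of `players` with every row of `games`: 3 × 2 = 6 rows.

(DM, JV, 5); (DM, LS, 5); (HP, JV, 3); (HP, LS, 3); (NU, JV, 1); (NU, LS, 1)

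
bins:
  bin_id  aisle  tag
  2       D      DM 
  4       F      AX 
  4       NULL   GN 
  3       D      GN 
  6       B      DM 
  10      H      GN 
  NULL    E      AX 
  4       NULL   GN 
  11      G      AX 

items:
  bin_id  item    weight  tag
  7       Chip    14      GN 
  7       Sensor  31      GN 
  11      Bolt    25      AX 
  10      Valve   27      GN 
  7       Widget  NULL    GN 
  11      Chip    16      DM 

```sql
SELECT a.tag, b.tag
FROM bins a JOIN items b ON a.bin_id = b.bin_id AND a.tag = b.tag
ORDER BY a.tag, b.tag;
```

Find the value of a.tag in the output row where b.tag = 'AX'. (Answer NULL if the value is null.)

AX

INNER JOIN keeps only pairs where the ON condition holds.
Matching on a.bin_id = b.bin_id AND a.tag = b.tag. A NULL in a compared column never satisfies the condition.
- a[0] bin_id=2, tag=DM → no match; dropped.
- a[1] bin_id=4, tag=AX → no match; dropped.
- a[2] bin_id=4, tag=GN → no match; dropped.
- a[3] bin_id=3, tag=GN → no match; dropped.
- a[4] bin_id=6, tag=DM → no match; dropped.
- a[5] bin_id=10, tag=GN → 1 match(es) in b → 1 row(s).
- a[6] bin_id=NULL, tag=AX → no match; dropped.
- a[7] bin_id=4, tag=GN → no match; dropped.
- a[8] bin_id=11, tag=AX → 1 match(es) in b → 1 row(s).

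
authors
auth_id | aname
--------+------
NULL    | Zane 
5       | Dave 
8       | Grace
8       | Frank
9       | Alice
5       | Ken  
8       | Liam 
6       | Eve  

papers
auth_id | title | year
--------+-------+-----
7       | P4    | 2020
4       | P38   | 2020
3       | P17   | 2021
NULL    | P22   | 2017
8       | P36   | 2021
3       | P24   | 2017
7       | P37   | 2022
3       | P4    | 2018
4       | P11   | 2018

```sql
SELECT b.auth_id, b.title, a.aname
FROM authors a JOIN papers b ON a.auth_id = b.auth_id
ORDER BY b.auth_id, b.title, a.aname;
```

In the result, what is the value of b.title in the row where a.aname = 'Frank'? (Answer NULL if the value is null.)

P36

INNER JOIN keeps only pairs where the ON condition holds.
Matching on a.auth_id = b.auth_id. A NULL in a compared column never satisfies the condition.
Matched pairs: 3.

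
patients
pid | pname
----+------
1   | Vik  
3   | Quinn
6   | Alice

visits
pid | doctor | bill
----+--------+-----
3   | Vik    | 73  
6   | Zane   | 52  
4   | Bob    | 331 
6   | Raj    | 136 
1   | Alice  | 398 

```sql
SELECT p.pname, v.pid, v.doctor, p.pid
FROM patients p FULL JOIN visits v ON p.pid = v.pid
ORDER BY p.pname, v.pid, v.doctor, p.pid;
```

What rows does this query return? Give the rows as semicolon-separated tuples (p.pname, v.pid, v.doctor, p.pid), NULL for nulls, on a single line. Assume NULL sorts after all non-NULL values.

(Alice, 6, Raj, 6); (Alice, 6, Zane, 6); (Quinn, 3, Vik, 3); (Vik, 1, Alice, 1); (NULL, 4, Bob, NULL)

FULL OUTER JOIN keeps every row from both sides; unmatched rows get NULL for the other side's columns.
Matching on p.pid = v.pid.
- pid=1: 1 matching v row(s), so 1 row(s) emitted.
- pid=3: 1 matching v row(s), so 1 row(s) emitted.
- pid=6: 2 matching v row(s), so 2 row(s) emitted.
- plus 1 unmatched v row(s), each kept with NULL p columns.
After projecting and ordering:
p.pname | v.pid | v.doctor | p.pid
Alice | 6 | Raj | 6
Alice | 6 | Zane | 6
Quinn | 3 | Vik | 3
Vik | 1 | Alice | 1
NULL | 4 | Bob | NULL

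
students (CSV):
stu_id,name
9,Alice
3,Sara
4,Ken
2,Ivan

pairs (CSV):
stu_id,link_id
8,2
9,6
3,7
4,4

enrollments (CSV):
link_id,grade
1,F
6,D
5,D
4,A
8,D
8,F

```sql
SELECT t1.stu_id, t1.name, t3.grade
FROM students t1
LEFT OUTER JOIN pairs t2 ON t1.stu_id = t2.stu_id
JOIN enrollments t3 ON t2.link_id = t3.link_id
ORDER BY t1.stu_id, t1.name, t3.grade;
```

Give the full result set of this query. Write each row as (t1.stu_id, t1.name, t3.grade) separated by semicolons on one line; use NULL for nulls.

(4, Ken, A); (9, Alice, D)

Step 1 — t1 LEFT JOIN t2 on stu_id → 4 row(s).
Then INNER JOIN `enrollments t3` on link_id: keep only rows whose t2.link_id appears in t3.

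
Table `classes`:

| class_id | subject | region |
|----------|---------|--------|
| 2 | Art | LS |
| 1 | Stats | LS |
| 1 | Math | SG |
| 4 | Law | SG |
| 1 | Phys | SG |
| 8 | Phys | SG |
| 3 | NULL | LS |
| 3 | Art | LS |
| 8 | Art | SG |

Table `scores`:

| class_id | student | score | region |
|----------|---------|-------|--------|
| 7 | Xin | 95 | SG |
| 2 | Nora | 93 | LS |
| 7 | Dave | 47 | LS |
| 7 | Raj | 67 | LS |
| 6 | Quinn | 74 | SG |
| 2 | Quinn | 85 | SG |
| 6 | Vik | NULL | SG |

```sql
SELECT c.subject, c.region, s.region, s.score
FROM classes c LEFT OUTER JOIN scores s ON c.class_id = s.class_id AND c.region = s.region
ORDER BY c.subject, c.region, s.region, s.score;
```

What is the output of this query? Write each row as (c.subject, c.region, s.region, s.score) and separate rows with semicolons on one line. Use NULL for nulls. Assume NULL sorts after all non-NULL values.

(Art, LS, LS, 93); (Art, LS, NULL, NULL); (Art, SG, NULL, NULL); (Law, SG, NULL, NULL); (Math, SG, NULL, NULL); (Phys, SG, NULL, NULL); (Phys, SG, NULL, NULL); (Stats, LS, NULL, NULL); (NULL, LS, NULL, NULL)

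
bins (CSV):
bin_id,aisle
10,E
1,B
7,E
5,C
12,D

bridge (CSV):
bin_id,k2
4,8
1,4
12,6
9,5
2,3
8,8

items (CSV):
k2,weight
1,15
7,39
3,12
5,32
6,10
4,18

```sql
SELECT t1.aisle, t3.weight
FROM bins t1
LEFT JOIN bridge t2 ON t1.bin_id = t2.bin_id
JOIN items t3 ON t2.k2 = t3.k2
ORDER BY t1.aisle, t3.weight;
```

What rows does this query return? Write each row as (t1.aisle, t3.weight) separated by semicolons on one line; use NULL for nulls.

Step 1 — t1 LEFT JOIN t2 on bin_id → 5 row(s).
Then INNER JOIN `items t3` on k2: keep only rows whose t2.k2 appears in t3.

(B, 18); (D, 10)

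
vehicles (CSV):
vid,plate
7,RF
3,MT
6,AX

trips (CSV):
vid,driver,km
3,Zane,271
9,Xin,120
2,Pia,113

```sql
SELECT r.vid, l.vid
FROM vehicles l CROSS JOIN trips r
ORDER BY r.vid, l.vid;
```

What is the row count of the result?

9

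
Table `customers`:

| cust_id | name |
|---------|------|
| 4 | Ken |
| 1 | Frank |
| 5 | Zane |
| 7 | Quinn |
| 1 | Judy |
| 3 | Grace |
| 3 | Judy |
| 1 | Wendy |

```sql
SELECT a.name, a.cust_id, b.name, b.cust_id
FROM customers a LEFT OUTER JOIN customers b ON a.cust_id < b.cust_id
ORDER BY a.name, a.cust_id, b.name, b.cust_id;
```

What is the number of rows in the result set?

LEFT JOIN keeps every row from `customers a`; unmatched rows get NULL for `customers b`'s columns.
Matching on a.cust_id < b.cust_id.
Matched pairs: 24; unmatched a rows kept: 1.
Total: 24 matched + 1 padded = 25 rows.

25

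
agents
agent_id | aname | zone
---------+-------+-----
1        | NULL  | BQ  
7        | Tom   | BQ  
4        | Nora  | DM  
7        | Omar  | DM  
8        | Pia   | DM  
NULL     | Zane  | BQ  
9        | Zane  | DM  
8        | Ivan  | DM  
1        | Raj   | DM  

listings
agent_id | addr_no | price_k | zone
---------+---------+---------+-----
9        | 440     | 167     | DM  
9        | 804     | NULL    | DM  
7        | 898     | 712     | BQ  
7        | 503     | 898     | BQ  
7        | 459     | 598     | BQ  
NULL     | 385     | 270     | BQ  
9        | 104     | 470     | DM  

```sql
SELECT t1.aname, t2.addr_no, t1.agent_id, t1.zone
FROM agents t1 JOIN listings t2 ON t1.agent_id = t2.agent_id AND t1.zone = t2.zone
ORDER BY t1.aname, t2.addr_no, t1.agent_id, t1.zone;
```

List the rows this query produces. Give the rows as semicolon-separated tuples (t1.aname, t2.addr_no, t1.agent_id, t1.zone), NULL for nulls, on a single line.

(Tom, 459, 7, BQ); (Tom, 503, 7, BQ); (Tom, 898, 7, BQ); (Zane, 104, 9, DM); (Zane, 440, 9, DM); (Zane, 804, 9, DM)

INNER JOIN keeps only pairs where the ON condition holds.
Matching on t1.agent_id = t2.agent_id AND t1.zone = t2.zone. A NULL in a compared column never satisfies the condition.
- agent_id=1, zone=BQ: no matching t2 row, dropped.
- agent_id=7, zone=BQ: 3 matching t2 row(s), so 3 row(s) emitted.
- agent_id=4, zone=DM: no matching t2 row, dropped.
- agent_id=7, zone=DM: no matching t2 row, dropped.
- agent_id=8, zone=DM: no matching t2 row, dropped.
- agent_id=NULL, zone=BQ: no matching t2 row, dropped.
- agent_id=9, zone=DM: 3 matching t2 row(s), so 3 row(s) emitted.
- agent_id=8, zone=DM: no matching t2 row, dropped.
- agent_id=1, zone=DM: no matching t2 row, dropped.
After projecting and ordering:
t1.aname | t2.addr_no | t1.agent_id | t1.zone
Tom | 459 | 7 | BQ
Tom | 503 | 7 | BQ
Tom | 898 | 7 | BQ
Zane | 104 | 9 | DM
Zane | 440 | 9 | DM
Zane | 804 | 9 | DM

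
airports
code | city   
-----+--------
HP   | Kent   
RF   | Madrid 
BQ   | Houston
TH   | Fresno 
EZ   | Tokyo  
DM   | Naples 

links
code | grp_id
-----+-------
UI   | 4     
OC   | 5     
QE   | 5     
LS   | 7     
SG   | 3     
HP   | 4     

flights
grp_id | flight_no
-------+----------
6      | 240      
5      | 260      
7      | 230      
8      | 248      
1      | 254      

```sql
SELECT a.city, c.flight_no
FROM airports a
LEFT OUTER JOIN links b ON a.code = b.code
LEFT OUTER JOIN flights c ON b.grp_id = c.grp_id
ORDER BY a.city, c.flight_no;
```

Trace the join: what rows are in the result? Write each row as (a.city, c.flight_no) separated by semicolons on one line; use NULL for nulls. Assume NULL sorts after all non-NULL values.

(Fresno, NULL); (Houston, NULL); (Kent, NULL); (Madrid, NULL); (Naples, NULL); (Tokyo, NULL)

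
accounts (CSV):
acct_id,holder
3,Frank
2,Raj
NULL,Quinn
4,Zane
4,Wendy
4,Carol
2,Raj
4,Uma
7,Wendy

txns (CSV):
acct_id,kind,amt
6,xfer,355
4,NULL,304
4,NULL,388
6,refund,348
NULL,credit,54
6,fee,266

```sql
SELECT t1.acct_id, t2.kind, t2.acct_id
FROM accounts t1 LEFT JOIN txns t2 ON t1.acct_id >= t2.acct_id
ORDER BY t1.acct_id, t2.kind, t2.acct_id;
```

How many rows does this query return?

17

LEFT JOIN keeps every row from `accounts`; unmatched rows get NULL for `txns`'s columns.
Matching on t1.acct_id >= t2.acct_id. A NULL in a compared column never satisfies the condition.
- acct_id=3: no t2 row matches, row kept with t2 columns NULL.
- acct_id=2: no t2 row matches, row kept with t2 columns NULL.
- acct_id=NULL: no t2 row matches, row kept with t2 columns NULL.
- acct_id=4: 2 matching t2 row(s), so 2 row(s) emitted.
- acct_id=4: 2 matching t2 row(s), so 2 row(s) emitted.
- acct_id=4: 2 matching t2 row(s), so 2 row(s) emitted.
- acct_id=2: no t2 row matches, row kept with t2 columns NULL.
- acct_id=4: 2 matching t2 row(s), so 2 row(s) emitted.
- acct_id=7: 5 matching t2 row(s), so 5 row(s) emitted.
Total: 13 matched + 4 padded = 17 rows.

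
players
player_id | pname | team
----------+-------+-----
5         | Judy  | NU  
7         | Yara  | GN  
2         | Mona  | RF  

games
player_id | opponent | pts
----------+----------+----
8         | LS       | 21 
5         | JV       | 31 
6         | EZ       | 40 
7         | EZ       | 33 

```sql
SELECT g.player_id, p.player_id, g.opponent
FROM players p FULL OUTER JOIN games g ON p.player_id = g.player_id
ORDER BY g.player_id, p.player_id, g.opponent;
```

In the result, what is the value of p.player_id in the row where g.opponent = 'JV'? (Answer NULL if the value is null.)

FULL OUTER JOIN keeps every row from both sides; unmatched rows get NULL for the other side's columns.
Matching on p.player_id = g.player_id.
- p row (player_id=5): matches 1 g row(s) → 1 output row(s).
- p row (player_id=7): matches 1 g row(s) → 1 output row(s).
- p row (player_id=2): no match → kept, g columns NULL.
- 2 row(s) from g found no p partner → padded with NULL.

5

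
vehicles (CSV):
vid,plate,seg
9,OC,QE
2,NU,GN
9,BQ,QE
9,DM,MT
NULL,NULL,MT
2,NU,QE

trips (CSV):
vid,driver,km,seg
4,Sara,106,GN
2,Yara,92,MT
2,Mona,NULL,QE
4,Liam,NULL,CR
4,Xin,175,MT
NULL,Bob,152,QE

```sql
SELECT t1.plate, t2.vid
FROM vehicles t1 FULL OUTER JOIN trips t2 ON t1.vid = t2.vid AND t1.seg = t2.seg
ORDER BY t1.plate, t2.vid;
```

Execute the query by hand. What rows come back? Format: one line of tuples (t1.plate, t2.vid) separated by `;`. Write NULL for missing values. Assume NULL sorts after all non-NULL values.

(BQ, NULL); (DM, NULL); (NU, 2); (NU, NULL); (OC, NULL); (NULL, 2); (NULL, 4); (NULL, 4); (NULL, 4); (NULL, NULL); (NULL, NULL)

FULL OUTER JOIN keeps every row from both sides; unmatched rows get NULL for the other side's columns.
Matching on t1.vid = t2.vid AND t1.seg = t2.seg. A NULL in a compared column never satisfies the condition.
Matched pairs: 1; unmatched t1 rows kept: 5; unmatched t2 rows kept: 5.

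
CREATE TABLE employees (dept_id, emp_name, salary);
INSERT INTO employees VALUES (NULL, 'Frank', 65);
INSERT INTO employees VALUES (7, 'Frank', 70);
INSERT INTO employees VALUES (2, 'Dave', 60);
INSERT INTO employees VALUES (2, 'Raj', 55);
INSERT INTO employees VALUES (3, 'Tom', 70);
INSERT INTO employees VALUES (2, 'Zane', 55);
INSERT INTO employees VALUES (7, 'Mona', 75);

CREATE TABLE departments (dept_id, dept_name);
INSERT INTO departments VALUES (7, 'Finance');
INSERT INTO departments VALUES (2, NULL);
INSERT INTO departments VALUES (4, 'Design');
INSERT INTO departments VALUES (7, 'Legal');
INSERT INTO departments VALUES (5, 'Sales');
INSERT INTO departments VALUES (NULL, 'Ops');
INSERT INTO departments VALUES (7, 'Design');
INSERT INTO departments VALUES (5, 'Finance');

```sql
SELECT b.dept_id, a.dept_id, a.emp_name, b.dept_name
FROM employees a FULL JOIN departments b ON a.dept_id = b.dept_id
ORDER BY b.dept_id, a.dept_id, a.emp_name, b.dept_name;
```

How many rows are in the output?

15

FULL OUTER JOIN keeps every row from both sides; unmatched rows get NULL for the other side's columns.
Matching on a.dept_id = b.dept_id. A NULL in a compared column never satisfies the condition.
Matched pairs: 9; unmatched a rows kept: 2; unmatched b rows kept: 4.
Total: 9 matched + 6 padded = 15 rows.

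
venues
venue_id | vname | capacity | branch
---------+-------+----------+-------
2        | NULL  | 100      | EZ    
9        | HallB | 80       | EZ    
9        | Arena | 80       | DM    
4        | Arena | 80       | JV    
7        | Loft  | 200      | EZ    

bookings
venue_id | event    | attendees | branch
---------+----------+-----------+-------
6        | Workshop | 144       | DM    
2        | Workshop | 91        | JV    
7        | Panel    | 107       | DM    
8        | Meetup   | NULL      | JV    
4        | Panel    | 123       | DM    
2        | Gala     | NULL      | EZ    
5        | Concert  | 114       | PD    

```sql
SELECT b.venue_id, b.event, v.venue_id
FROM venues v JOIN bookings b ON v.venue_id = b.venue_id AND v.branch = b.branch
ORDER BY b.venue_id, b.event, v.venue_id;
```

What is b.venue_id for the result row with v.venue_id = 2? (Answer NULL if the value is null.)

INNER JOIN keeps only pairs where the ON condition holds.
Matching on v.venue_id = b.venue_id AND v.branch = b.branch.
- v (venue_id=2, branch=EZ) pairs with 1 row(s) of b.
- v (venue_id=9, branch=EZ) has no partner → excluded.
- v (venue_id=9, branch=DM) has no partner → excluded.
- v (venue_id=4, branch=JV) has no partner → excluded.
- v (venue_id=7, branch=EZ) has no partner → excluded.

2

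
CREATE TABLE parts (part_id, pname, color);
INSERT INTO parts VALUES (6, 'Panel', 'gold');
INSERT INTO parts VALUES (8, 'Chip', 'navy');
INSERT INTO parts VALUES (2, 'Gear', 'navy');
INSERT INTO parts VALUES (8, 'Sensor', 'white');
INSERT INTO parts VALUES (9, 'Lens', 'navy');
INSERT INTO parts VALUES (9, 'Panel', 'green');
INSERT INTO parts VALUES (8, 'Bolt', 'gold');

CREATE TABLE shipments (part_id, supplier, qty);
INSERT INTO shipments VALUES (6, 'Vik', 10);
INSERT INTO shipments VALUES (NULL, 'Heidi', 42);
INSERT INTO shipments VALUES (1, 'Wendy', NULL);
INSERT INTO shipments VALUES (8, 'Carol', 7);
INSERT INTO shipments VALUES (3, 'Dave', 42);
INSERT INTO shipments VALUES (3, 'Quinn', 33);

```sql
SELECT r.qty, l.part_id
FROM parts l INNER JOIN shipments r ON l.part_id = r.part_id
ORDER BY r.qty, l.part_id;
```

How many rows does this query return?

4

INNER JOIN keeps only pairs where the ON condition holds.
Matching on l.part_id = r.part_id. A NULL in a compared column never satisfies the condition.
Matched pairs: 4.
Total: 4 rows.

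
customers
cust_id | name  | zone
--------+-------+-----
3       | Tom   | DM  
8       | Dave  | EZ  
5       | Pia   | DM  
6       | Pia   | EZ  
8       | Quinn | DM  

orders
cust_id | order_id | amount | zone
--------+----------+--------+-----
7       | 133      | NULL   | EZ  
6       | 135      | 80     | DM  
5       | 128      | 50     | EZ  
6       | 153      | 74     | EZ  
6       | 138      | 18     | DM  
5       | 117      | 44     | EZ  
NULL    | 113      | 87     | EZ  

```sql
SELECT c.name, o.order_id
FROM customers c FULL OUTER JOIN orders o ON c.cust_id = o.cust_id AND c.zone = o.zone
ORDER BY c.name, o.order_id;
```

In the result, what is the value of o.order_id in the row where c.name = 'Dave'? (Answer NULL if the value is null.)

NULL

FULL OUTER JOIN keeps every row from both sides; unmatched rows get NULL for the other side's columns.
Matching on c.cust_id = o.cust_id AND c.zone = o.zone. A NULL in a compared column never satisfies the condition.
- c[0] cust_id=3, zone=DM → no match; kept with NULLs on the o side.
- c[1] cust_id=8, zone=EZ → no match; kept with NULLs on the o side.
- c[2] cust_id=5, zone=DM → no match; kept with NULLs on the o side.
- c[3] cust_id=6, zone=EZ → 1 match(es) in o → 1 row(s).
- c[4] cust_id=8, zone=DM → no match; kept with NULLs on the o side.
- 6 o row(s) had no c match → kept, c columns NULL.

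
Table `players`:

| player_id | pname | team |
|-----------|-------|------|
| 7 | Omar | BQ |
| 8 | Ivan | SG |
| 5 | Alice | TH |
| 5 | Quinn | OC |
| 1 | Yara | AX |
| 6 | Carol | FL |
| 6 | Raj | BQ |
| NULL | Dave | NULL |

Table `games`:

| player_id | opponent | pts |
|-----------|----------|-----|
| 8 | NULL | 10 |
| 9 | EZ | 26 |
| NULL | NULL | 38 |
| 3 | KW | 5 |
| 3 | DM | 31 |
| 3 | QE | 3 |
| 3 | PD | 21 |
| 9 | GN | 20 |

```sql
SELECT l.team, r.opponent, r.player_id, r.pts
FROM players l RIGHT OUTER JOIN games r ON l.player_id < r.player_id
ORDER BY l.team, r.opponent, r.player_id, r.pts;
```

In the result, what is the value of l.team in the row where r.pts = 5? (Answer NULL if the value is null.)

RIGHT JOIN keeps every row from `games`; unmatched rows get NULL for `players`'s columns.
Matching on l.player_id < r.player_id. A NULL in a compared column never satisfies the condition.
- l row (player_id=7): matches 3 r row(s) → 3 output row(s).
- l row (player_id=8): matches 2 r row(s) → 2 output row(s).
- l row (player_id=5): matches 3 r row(s) → 3 output row(s).
- l row (player_id=5): matches 3 r row(s) → 3 output row(s).
- l row (player_id=1): matches 7 r row(s) → 7 output row(s).
- l row (player_id=6): matches 3 r row(s) → 3 output row(s).
- l row (player_id=6): matches 3 r row(s) → 3 output row(s).
- l row (player_id=NULL): no match.
- plus 1 unmatched r row(s), each kept with NULL l columns.

AX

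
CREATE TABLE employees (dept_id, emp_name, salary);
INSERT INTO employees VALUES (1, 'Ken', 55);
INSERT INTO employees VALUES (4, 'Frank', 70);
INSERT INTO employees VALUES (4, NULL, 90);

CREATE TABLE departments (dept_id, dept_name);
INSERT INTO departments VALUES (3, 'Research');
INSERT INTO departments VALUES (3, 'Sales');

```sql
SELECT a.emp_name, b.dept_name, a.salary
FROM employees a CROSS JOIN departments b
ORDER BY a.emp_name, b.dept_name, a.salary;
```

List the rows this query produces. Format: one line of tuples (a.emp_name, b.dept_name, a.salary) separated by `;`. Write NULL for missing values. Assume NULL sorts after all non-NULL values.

(Frank, Research, 70); (Frank, Sales, 70); (Ken, Research, 55); (Ken, Sales, 55); (NULL, Research, 90); (NULL, Sales, 90)

CROSS JOIN pairs every row of `employees` with every row of `departments`: 3 × 2 = 6 rows.
After projecting and ordering:
a.emp_name | b.dept_name | a.salary
Frank | Research | 70
Frank | Sales | 70
Ken | Research | 55
Ken | Sales | 55
NULL | Research | 90
NULL | Sales | 90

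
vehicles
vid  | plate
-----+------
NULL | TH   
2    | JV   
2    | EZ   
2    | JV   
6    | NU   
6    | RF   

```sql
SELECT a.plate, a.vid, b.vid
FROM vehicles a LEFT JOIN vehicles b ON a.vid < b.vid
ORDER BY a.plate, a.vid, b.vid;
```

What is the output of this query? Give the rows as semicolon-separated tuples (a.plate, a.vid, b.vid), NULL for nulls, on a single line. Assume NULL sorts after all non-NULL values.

LEFT JOIN keeps every row from `vehicles a`; unmatched rows get NULL for `vehicles b`'s columns.
Matching on a.vid < b.vid. A NULL in a compared column never satisfies the condition.
Matched pairs: 6; unmatched a rows kept: 3.

(EZ, 2, 6); (EZ, 2, 6); (JV, 2, 6); (JV, 2, 6); (JV, 2, 6); (JV, 2, 6); (NU, 6, NULL); (RF, 6, NULL); (TH, NULL, NULL)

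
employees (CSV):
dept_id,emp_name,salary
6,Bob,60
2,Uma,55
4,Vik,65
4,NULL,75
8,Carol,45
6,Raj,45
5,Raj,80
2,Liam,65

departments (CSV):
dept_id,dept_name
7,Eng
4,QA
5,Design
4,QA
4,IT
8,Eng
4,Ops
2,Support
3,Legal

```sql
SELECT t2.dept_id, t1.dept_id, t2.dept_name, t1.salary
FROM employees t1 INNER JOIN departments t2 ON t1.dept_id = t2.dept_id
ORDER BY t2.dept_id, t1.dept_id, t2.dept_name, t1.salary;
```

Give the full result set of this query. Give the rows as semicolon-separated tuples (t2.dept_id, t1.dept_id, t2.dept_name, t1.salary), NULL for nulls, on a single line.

INNER JOIN keeps only pairs where the ON condition holds.
Matching on t1.dept_id = t2.dept_id.
Matched pairs: 12.

(2, 2, Support, 55); (2, 2, Support, 65); (4, 4, IT, 65); (4, 4, IT, 75); (4, 4, Ops, 65); (4, 4, Ops, 75); (4, 4, QA, 65); (4, 4, QA, 65); (4, 4, QA, 75); (4, 4, QA, 75); (5, 5, Design, 80); (8, 8, Eng, 45)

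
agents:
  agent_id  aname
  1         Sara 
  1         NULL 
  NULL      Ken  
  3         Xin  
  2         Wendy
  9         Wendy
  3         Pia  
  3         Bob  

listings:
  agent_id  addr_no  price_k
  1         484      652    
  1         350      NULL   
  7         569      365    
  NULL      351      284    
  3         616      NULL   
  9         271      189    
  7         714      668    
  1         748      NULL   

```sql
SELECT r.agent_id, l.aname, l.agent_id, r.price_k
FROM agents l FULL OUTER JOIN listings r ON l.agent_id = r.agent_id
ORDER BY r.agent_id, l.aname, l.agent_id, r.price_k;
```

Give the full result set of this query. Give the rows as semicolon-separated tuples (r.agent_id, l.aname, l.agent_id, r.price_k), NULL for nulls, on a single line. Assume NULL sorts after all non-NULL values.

(1, Sara, 1, 652); (1, Sara, 1, NULL); (1, Sara, 1, NULL); (1, NULL, 1, 652); (1, NULL, 1, NULL); (1, NULL, 1, NULL); (3, Bob, 3, NULL); (3, Pia, 3, NULL); (3, Xin, 3, NULL); (7, NULL, NULL, 365); (7, NULL, NULL, 668); (9, Wendy, 9, 189); (NULL, Ken, NULL, NULL); (NULL, Wendy, 2, NULL); (NULL, NULL, NULL, 284)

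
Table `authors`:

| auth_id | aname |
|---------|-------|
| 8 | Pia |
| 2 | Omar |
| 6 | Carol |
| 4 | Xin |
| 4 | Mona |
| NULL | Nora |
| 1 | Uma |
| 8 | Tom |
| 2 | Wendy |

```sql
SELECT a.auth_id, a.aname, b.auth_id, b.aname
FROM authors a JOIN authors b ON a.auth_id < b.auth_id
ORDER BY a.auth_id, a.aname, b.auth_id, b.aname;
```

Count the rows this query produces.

25

INNER JOIN keeps only pairs where the ON condition holds.
Matching on a.auth_id < b.auth_id. A NULL in a compared column never satisfies the condition.
Matched pairs: 25.
Total: 25 rows.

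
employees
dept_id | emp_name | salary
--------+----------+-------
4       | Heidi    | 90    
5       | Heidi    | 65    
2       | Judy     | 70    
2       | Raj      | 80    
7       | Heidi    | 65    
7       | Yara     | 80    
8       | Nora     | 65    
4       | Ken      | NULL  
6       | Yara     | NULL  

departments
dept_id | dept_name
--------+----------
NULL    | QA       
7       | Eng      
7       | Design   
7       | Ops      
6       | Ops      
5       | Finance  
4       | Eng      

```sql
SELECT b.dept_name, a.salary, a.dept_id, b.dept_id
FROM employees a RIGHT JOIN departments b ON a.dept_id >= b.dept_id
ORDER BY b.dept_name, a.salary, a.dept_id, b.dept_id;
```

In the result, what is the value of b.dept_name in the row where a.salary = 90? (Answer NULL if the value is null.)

Eng

RIGHT JOIN keeps every row from `departments`; unmatched rows get NULL for `employees`'s columns.
Matching on a.dept_id >= b.dept_id. A NULL in a compared column never satisfies the condition.
- a (dept_id=4) pairs with 1 row(s) of b.
- a (dept_id=5) pairs with 2 row(s) of b.
- a (dept_id=2) has no partner in b.
- a (dept_id=2) has no partner in b.
- a (dept_id=7) pairs with 6 row(s) of b.
- a (dept_id=7) pairs with 6 row(s) of b.
- a (dept_id=8) pairs with 6 row(s) of b.
- a (dept_id=4) pairs with 1 row(s) of b.
- a (dept_id=6) pairs with 3 row(s) of b.
- 1 b row(s) had no a match → kept, a columns NULL.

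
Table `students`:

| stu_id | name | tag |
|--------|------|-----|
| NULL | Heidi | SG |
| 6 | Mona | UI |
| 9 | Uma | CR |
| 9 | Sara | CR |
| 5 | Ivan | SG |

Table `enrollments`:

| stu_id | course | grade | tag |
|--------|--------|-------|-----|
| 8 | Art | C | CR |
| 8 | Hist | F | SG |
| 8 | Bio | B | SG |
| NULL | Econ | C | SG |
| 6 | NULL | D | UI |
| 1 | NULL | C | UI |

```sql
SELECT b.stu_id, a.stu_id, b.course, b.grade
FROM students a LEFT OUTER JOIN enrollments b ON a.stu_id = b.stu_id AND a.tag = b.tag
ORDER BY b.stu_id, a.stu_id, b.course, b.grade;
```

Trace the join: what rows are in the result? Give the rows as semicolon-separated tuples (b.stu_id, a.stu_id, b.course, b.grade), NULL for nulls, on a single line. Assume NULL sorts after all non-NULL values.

(6, 6, NULL, D); (NULL, 5, NULL, NULL); (NULL, 9, NULL, NULL); (NULL, 9, NULL, NULL); (NULL, NULL, NULL, NULL)

LEFT JOIN keeps every row from `students`; unmatched rows get NULL for `enrollments`'s columns.
Matching on a.stu_id = b.stu_id AND a.tag = b.tag. A NULL in a compared column never satisfies the condition.
Matched pairs: 1; unmatched a rows kept: 4.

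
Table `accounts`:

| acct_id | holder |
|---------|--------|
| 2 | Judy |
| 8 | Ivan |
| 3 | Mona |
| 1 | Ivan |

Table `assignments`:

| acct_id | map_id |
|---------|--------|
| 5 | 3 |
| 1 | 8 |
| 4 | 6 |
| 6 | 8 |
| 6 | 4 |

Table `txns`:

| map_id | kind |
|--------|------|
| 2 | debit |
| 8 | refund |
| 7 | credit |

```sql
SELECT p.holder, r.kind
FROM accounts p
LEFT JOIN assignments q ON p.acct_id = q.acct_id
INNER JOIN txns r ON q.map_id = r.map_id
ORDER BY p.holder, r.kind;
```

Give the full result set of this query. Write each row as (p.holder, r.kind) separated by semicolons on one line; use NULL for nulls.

(Ivan, refund)

Joins associate left-to-right: accounts LEFT JOIN assignments on acct_id gives 4 intermediate row(s).
Then INNER JOIN `txns r` on map_id: keep only rows whose q.map_id appears in r.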